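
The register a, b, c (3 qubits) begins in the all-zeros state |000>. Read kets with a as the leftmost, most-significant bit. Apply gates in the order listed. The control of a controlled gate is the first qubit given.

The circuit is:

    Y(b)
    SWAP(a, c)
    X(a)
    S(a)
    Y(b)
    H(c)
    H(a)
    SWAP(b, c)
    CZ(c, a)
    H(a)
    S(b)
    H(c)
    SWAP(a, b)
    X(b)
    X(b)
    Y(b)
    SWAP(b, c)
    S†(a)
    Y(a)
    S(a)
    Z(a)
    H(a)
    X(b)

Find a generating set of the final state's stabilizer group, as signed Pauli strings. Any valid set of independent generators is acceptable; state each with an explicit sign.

The stabilizer group can be generated by -YII, +IXI, +IIZ, among other valid generating sets. Key observation: gates 14-15 undo each other exactly, leaving only the rest of the circuit to track.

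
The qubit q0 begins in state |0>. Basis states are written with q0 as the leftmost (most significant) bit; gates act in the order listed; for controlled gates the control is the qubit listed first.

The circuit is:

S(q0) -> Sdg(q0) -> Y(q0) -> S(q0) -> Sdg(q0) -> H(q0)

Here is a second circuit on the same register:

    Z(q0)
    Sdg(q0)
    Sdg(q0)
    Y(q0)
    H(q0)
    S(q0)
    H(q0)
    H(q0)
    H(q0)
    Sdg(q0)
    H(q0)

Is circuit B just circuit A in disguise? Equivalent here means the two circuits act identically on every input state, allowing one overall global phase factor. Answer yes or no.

No, they are not equivalent — no single phase factor reconciles the two unitaries.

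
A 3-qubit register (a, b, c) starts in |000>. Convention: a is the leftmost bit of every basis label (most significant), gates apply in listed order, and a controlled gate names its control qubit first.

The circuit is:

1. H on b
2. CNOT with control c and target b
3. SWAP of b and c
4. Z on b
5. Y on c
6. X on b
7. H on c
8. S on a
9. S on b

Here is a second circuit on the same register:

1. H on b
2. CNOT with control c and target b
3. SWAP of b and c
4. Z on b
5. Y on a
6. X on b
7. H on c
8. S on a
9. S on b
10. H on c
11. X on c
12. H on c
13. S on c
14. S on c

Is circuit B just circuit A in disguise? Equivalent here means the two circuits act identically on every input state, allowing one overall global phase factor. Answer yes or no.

No, they are not equivalent — no single phase factor reconciles the two unitaries.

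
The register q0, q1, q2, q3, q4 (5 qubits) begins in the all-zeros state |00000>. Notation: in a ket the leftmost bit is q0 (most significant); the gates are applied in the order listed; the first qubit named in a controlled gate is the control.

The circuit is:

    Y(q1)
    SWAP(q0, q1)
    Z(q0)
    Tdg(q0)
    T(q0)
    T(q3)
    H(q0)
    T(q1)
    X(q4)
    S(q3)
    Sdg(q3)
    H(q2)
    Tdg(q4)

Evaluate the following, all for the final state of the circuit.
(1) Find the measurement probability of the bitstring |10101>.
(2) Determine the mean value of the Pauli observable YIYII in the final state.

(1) Outcome |10101> occurs with probability 1/4. Key observation: gates 10-11 undo each other exactly, leaving only the rest of the circuit to track.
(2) In the final state, YIYII has expectation 0.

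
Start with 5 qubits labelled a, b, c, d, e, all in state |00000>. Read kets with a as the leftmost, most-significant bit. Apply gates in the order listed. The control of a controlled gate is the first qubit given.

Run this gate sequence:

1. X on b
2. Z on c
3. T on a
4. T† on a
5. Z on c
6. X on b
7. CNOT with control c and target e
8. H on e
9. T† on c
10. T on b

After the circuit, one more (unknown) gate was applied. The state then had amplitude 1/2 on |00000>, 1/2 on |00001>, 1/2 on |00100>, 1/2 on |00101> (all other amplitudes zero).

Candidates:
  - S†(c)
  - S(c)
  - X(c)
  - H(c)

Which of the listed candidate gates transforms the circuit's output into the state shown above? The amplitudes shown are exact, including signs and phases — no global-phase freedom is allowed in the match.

The unique candidate consistent with the amplitudes is H(c). Key observation: the block from step 1 through step 6 cancels to the identity and can be dropped.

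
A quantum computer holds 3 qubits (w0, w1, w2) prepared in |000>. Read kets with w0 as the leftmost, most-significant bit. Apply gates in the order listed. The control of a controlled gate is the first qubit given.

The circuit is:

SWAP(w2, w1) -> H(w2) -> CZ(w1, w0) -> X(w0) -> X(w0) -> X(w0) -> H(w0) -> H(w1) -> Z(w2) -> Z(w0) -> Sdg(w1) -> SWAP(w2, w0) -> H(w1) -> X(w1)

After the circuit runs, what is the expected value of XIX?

The observable XIX averages to -1.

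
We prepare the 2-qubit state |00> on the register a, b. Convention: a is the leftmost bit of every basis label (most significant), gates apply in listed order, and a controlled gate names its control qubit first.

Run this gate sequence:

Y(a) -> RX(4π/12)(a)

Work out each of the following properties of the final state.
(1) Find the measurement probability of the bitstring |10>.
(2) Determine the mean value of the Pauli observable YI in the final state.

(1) The probability of measuring |10> is 3/4.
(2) The expectation value of YI is sqrt(3)/2.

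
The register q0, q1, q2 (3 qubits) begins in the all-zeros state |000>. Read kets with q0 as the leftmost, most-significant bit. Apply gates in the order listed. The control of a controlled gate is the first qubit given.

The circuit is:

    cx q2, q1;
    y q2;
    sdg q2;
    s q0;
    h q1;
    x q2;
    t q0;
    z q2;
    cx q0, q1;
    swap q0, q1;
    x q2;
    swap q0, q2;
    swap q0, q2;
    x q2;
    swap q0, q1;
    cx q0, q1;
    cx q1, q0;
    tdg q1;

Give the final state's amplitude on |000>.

|000> carries amplitude sqrt(2)/2 in the final state.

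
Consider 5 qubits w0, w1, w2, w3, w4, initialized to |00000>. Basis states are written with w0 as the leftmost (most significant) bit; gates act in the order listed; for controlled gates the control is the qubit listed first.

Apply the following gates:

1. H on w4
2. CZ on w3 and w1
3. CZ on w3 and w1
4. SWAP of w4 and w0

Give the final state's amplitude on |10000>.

The amplitude on |10000> is sqrt(2)/2. Key observation: gates 2-3 undo each other exactly, leaving only the rest of the circuit to track.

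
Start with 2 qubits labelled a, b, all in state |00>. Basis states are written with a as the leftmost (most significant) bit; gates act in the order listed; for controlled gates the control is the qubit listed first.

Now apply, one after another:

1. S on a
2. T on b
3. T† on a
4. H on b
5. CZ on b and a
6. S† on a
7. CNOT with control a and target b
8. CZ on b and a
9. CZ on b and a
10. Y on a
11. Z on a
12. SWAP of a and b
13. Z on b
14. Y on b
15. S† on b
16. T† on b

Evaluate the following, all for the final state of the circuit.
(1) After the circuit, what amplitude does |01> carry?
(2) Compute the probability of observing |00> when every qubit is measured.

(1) The amplitude on |01> is 0. Key observation: the block from step 8 through step 9 cancels to the identity and can be dropped.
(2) Outcome |00> occurs with probability 1/2.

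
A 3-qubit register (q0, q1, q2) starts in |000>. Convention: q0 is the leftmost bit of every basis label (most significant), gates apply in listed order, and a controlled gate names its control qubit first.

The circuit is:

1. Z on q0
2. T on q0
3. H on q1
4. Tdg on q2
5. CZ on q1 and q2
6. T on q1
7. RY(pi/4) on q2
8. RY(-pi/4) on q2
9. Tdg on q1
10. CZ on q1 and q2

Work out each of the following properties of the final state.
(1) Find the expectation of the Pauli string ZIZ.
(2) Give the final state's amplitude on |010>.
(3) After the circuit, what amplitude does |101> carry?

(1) The expectation value of ZIZ is 1.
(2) The amplitude on |010> is sqrt(2)/2.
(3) The amplitude on |101> is 0.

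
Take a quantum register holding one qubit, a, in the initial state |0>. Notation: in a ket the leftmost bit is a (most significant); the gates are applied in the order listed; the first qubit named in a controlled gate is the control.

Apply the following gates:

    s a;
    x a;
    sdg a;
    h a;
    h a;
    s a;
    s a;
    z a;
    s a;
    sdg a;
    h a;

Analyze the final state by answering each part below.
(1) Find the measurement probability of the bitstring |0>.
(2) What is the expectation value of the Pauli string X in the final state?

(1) The probability of measuring |0> is 1/2.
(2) The expectation value of X is -1.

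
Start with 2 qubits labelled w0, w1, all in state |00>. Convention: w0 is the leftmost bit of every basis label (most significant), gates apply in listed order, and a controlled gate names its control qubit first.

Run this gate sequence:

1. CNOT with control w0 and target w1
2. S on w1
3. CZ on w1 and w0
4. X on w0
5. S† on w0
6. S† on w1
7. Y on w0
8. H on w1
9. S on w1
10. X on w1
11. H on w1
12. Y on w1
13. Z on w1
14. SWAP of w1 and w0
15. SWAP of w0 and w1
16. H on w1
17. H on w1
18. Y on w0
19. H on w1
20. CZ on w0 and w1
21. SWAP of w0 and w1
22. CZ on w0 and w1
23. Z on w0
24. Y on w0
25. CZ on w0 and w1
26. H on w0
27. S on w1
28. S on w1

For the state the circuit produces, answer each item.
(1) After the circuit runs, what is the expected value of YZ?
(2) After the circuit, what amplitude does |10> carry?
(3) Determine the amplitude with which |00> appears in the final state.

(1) The observable YZ averages to 1.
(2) |10> carries amplitude 0 in the final state.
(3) The final state's coefficient on |00> equals 0.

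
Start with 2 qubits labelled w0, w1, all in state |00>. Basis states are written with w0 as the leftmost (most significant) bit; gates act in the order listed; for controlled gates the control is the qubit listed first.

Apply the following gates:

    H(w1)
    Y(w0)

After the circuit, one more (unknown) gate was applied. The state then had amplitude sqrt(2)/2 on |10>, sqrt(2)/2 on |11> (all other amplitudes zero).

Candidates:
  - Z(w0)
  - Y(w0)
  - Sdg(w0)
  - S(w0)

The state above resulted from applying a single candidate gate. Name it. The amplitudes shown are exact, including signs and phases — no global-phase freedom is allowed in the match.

It was Sdg(w0) that produced the state shown.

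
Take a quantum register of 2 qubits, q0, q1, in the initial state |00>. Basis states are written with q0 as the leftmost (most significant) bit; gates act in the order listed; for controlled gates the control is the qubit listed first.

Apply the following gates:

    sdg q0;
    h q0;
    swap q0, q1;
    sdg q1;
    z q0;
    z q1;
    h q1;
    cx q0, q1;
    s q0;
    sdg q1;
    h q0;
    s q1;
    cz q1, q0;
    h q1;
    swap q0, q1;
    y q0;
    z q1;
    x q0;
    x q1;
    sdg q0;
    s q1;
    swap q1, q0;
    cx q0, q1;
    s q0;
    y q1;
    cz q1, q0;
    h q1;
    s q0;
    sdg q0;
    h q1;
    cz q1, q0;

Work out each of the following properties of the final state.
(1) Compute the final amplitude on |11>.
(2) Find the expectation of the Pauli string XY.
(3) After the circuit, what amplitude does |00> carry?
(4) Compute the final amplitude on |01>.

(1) The amplitude on |11> is -1/2. Key observation: gates 26-31 undo each other exactly, leaving only the rest of the circuit to track.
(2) The expectation value of XY is -1.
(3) The amplitude on |00> is -I/2.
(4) The final state's coefficient on |01> equals I/2.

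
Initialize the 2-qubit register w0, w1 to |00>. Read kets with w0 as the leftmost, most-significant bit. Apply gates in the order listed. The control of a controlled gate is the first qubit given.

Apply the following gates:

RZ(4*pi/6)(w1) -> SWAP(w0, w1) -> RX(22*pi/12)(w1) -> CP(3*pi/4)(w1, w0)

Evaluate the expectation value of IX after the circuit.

In the final state, IX has expectation 0.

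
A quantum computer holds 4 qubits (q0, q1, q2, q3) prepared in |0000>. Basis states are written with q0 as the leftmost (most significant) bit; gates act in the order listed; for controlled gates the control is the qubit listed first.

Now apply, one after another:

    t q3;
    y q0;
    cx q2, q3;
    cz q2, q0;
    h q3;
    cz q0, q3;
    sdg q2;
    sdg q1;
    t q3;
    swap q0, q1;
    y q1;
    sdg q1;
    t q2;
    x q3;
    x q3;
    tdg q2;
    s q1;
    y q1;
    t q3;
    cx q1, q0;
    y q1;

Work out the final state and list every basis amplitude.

After the circuit, the state carries amplitude sqrt(2)/2 on |1000>, -sqrt(2)*I/2 on |1001>, and 0 on every other basis state. Key observation: steps 11-18 multiply out to the identity, so the circuit reduces to the remaining gates.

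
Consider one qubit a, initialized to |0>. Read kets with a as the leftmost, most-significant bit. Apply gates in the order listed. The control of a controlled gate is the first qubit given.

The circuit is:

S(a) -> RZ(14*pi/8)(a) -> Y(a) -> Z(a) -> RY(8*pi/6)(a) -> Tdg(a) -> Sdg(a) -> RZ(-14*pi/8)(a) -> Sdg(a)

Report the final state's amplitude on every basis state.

The final amplitudes are sqrt(3)*I/2 on |0>, -I/2 on |1>.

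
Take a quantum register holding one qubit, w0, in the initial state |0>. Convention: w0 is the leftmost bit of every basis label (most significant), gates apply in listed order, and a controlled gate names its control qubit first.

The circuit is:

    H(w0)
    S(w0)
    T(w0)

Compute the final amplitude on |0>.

The amplitude on |0> is sqrt(2)/2.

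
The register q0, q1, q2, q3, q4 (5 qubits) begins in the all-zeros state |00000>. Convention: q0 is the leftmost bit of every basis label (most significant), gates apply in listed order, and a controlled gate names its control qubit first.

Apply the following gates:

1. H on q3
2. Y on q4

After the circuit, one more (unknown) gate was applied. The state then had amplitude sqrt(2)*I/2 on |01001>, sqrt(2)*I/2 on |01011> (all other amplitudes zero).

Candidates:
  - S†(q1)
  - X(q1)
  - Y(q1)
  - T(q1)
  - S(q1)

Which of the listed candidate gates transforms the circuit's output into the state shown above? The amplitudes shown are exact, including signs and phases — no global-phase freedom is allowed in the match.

The unique candidate consistent with the amplitudes is X(q1).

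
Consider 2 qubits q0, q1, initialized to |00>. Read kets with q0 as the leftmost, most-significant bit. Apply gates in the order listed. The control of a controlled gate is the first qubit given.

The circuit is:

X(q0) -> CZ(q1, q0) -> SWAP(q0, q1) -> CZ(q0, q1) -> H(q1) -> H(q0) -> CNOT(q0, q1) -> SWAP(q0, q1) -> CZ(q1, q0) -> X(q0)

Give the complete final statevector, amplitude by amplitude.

The final amplitudes are -1/2 on |00>, -1/2 on |01>, 1/2 on |10>, -1/2 on |11>.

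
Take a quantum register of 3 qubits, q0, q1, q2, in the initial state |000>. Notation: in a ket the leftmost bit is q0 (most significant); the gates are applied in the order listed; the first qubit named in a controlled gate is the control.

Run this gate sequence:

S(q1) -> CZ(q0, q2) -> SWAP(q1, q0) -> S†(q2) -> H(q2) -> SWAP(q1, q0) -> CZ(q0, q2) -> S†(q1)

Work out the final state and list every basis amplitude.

The resulting statevector has amplitude sqrt(2)/2 on |000>, sqrt(2)/2 on |001>, and 0 on every other basis state.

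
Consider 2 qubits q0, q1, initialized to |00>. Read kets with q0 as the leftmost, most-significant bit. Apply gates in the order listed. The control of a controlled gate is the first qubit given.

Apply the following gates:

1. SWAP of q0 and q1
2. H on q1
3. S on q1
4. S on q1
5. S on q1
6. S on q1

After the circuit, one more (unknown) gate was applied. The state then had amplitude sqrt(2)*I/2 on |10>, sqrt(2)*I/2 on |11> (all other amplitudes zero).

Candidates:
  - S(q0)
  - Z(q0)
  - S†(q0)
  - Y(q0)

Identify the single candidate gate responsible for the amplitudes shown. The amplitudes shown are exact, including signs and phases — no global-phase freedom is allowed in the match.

The unique candidate consistent with the amplitudes is Y(q0).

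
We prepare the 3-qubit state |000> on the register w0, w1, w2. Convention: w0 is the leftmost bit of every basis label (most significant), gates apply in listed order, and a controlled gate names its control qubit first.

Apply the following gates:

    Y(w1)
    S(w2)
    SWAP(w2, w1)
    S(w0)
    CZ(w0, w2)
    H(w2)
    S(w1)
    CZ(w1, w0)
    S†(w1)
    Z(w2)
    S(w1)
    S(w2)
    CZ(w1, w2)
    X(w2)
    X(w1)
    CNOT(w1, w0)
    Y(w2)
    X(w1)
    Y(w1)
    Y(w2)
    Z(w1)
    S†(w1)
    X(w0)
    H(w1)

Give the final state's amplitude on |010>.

The amplitude on |010> is -1/2.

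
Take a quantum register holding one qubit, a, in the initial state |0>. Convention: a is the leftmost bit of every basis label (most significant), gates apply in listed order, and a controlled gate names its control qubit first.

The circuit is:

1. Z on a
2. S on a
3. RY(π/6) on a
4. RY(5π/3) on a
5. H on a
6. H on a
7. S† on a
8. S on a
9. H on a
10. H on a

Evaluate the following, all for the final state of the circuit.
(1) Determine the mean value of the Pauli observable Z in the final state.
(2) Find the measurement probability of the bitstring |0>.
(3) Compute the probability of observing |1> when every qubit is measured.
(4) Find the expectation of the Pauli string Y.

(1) The observable Z averages to sqrt(3)/2. Key observation: the block from step 5 through step 10 cancels to the identity and can be dropped.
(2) A full measurement returns |0> with probability sqrt(3)/4 + 1/2.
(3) A full measurement returns |1> with probability 1/2 - sqrt(3)/4.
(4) In the final state, Y has expectation 0.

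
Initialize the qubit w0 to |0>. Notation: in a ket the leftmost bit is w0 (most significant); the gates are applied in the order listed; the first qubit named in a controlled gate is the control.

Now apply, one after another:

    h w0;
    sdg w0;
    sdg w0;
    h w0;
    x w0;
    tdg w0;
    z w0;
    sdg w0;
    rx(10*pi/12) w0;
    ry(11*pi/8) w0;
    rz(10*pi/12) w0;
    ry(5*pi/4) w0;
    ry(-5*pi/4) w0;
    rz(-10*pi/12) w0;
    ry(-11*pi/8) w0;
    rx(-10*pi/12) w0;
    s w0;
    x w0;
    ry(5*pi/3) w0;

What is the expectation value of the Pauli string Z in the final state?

The observable Z averages to -1/2. Key observation: the block from step 9 through step 16 cancels to the identity and can be dropped.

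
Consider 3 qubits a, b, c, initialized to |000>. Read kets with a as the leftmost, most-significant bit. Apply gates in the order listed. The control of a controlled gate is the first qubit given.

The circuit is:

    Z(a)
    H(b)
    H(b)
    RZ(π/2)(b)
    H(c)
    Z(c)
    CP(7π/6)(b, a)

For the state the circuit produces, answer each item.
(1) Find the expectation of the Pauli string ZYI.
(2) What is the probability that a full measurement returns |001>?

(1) In the final state, ZYI has expectation 0.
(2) Outcome |001> occurs with probability 1/2.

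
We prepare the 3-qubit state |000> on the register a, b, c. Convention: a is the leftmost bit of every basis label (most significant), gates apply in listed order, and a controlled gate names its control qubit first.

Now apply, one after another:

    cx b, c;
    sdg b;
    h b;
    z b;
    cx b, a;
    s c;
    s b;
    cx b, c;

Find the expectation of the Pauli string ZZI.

The expectation value of ZZI is 1.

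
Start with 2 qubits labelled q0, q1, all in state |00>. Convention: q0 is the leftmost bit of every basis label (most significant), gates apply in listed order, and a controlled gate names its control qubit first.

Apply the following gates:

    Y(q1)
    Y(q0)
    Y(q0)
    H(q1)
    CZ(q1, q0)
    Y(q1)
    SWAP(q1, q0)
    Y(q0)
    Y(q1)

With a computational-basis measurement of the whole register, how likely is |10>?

The probability of measuring |10> is 0.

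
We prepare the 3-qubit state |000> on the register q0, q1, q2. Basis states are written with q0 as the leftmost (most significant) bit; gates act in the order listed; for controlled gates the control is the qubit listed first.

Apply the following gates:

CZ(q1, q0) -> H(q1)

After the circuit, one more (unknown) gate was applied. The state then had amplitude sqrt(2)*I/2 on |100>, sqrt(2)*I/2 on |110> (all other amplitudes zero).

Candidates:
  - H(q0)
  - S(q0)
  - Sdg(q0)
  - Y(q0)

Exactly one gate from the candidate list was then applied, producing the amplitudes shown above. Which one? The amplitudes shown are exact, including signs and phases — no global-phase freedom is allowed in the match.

The unique candidate consistent with the amplitudes is Y(q0).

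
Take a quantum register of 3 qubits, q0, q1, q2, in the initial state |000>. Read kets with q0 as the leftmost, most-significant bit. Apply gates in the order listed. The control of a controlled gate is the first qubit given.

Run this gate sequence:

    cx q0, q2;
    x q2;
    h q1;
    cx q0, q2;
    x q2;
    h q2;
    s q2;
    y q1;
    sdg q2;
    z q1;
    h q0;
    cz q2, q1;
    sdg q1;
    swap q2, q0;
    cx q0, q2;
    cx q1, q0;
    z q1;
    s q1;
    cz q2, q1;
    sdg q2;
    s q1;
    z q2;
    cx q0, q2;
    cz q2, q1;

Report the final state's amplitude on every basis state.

The resulting statevector has amplitude -sqrt(2)*I/4 on |000>, sqrt(2)/4 on |001>, sqrt(2)/4 on |010>, sqrt(2)*I/4 on |011>, sqrt(2)/4 on |100>, -sqrt(2)*I/4 on |101>, sqrt(2)*I/4 on |110>, sqrt(2)/4 on |111>.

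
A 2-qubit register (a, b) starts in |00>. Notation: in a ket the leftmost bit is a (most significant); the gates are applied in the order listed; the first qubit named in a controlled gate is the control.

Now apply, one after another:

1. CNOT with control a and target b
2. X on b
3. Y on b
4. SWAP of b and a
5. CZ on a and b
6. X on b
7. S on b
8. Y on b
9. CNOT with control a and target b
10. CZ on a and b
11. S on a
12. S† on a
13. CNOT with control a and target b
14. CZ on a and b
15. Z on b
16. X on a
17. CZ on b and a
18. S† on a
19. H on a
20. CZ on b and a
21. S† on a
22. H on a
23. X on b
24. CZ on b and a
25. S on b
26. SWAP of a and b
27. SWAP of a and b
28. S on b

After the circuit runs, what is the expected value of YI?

The expectation value of YI is 1.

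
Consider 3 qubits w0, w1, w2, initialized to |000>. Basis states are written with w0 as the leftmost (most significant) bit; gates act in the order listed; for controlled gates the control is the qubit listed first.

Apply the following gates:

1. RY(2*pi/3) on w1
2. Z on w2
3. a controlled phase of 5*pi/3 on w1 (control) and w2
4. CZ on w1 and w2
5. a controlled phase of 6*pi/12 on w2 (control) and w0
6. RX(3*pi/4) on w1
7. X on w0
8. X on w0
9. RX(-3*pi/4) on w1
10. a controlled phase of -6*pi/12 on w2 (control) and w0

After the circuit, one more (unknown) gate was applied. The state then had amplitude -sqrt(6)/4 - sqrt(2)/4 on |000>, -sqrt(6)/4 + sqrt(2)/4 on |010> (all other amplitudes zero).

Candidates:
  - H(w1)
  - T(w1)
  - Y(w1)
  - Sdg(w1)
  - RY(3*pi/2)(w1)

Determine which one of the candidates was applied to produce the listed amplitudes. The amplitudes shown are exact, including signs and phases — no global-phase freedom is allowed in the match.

The applied gate was RY(3*pi/2)(w1). Key observation: gates 5-10 undo each other exactly, leaving only the rest of the circuit to track.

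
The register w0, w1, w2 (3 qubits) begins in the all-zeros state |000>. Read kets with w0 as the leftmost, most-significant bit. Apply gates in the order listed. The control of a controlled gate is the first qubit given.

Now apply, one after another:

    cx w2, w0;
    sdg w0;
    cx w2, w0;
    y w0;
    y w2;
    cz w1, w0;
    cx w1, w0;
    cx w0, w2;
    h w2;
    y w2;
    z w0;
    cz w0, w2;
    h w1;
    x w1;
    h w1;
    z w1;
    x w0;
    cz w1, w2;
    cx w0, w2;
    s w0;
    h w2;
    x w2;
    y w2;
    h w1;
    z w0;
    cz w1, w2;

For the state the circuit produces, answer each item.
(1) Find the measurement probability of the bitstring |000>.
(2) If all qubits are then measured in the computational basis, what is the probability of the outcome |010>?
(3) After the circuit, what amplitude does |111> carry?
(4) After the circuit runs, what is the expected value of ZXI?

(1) Outcome |000> occurs with probability 1/2. Key observation: the block from step 13 through step 16 cancels to the identity and can be dropped.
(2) A full measurement returns |010> with probability 1/2.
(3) |111> carries amplitude 0 in the final state.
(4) The expectation value of ZXI is 1.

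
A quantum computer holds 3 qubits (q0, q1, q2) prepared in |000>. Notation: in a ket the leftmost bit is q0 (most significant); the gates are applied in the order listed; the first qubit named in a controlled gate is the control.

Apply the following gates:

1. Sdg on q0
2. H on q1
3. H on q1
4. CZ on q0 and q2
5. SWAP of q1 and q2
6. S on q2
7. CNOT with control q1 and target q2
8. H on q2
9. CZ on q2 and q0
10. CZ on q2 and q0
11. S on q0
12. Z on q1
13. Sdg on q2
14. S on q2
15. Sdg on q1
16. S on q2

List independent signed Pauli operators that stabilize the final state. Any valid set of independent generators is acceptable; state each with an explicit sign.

The final state is stabilized by the group generated by +IIY, +ZII, +IZI; other independent generating sets are equally valid.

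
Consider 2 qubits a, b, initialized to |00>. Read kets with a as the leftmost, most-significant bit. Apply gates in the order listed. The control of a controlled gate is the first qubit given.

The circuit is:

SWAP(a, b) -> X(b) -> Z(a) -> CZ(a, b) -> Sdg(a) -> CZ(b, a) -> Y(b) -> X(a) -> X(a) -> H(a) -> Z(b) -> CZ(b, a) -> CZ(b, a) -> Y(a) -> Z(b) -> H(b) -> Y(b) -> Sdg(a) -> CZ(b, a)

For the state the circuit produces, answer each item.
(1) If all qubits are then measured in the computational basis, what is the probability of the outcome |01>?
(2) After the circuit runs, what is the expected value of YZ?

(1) Outcome |01> occurs with probability 1/4.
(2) In the final state, YZ has expectation 1.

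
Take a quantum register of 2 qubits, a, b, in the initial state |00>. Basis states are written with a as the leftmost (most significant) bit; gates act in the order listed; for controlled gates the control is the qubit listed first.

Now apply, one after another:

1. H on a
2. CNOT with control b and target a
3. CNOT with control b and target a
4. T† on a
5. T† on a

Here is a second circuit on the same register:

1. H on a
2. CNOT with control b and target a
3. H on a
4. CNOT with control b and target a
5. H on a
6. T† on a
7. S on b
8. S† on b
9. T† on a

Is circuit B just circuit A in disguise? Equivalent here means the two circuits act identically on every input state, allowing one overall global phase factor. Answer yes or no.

No, they are not equivalent — no single phase factor reconciles the two unitaries.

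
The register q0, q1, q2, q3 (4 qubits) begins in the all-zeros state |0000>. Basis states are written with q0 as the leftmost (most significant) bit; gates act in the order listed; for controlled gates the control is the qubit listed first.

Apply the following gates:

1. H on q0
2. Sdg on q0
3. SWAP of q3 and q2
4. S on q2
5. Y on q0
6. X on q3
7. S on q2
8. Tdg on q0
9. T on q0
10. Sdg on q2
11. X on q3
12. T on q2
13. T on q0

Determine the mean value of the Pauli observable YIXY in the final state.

The expectation value of YIXY is 0. Key observation: the block from step 6 through step 11 cancels to the identity and can be dropped.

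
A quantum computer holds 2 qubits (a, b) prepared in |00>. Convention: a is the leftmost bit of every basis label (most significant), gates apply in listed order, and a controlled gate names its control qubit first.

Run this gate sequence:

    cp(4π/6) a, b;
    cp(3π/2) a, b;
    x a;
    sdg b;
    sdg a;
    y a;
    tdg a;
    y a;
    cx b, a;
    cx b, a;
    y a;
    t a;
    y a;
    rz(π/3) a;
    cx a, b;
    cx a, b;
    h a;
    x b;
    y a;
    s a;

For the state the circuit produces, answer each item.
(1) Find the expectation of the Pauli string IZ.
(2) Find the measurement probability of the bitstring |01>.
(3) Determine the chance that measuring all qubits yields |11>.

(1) The observable IZ averages to -1. Key observation: gates 6-13 undo each other exactly, leaving only the rest of the circuit to track.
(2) Outcome |01> occurs with probability 1/2.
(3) A full measurement returns |11> with probability 1/2.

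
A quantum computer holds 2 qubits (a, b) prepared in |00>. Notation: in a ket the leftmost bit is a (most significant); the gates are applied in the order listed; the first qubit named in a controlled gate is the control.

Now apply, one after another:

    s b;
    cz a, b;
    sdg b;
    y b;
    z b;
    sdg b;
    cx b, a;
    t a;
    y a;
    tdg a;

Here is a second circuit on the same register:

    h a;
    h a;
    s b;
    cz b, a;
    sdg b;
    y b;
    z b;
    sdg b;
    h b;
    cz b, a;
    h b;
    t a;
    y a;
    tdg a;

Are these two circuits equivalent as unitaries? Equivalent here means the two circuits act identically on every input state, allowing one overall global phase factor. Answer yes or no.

No — the two circuits implement different unitaries, even allowing a global phase.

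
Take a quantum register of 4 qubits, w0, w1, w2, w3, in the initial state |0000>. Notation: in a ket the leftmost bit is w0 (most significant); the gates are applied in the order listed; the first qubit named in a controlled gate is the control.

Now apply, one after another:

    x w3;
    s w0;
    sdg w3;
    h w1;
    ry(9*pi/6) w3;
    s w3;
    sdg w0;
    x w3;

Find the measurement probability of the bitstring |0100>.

The probability of measuring |0100> is 1/4.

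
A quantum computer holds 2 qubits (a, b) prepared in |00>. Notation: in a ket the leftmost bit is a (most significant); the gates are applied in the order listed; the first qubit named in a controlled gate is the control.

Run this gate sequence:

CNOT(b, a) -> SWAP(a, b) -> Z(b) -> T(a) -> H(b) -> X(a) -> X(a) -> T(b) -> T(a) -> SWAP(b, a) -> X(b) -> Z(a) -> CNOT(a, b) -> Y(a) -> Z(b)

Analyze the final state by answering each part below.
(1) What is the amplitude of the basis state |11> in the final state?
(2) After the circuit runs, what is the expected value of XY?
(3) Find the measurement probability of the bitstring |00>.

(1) The amplitude on |11> is -sqrt(2)*I/2.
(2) The expectation value of XY is sqrt(2)/2.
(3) Outcome |00> occurs with probability 1/2.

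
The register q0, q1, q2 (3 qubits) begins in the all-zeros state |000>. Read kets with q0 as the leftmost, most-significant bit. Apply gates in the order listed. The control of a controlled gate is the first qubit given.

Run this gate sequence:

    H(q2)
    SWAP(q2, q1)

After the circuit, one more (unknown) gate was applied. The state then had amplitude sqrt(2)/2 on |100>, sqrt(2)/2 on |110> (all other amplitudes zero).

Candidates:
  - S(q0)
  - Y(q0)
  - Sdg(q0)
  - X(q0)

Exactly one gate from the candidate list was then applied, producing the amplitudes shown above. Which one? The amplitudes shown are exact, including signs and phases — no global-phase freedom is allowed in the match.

The applied gate was X(q0).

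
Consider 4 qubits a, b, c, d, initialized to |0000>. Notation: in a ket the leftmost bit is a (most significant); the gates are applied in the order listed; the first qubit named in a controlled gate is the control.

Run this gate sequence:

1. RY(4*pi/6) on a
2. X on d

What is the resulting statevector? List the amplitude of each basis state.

The resulting statevector has amplitude 1/2 on |0001>, sqrt(3)/2 on |1001>, and 0 on every other basis state.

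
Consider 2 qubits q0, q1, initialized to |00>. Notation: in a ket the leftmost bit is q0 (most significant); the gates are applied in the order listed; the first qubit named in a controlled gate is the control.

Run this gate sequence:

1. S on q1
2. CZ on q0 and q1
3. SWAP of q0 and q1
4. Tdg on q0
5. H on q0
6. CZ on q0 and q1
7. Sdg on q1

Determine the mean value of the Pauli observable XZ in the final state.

In the final state, XZ has expectation 1.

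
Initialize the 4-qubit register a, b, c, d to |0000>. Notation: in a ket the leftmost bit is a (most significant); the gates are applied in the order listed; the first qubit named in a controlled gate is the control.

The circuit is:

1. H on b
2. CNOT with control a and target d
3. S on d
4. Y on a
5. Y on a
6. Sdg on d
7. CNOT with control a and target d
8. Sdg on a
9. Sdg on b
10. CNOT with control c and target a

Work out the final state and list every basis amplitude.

After the circuit, the state carries amplitude sqrt(2)/2 on |0000>, -sqrt(2)*I/2 on |0100>, and 0 on every other basis state. Key observation: the block from step 2 through step 7 cancels to the identity and can be dropped.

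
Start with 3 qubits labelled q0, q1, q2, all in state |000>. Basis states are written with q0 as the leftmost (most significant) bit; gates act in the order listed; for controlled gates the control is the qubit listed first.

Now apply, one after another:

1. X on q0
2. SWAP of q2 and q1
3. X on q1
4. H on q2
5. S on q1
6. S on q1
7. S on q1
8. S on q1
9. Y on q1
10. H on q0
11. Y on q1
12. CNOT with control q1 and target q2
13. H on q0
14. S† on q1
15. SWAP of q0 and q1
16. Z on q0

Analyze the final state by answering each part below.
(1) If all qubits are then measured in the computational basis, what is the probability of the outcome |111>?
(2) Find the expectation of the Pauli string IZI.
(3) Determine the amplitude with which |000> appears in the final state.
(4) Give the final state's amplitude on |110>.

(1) The probability of measuring |111> is 1/2.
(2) The expectation value of IZI is -1.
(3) The amplitude on |000> is 0.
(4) |110> carries amplitude sqrt(2)*I/2 in the final state.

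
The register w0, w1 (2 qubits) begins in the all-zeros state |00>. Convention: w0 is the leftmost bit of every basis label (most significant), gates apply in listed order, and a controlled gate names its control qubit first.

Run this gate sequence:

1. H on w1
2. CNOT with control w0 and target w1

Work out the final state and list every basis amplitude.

After the circuit, the state carries amplitude sqrt(2)/2 on |00>, sqrt(2)/2 on |01>, 0 on |10>, 0 on |11>.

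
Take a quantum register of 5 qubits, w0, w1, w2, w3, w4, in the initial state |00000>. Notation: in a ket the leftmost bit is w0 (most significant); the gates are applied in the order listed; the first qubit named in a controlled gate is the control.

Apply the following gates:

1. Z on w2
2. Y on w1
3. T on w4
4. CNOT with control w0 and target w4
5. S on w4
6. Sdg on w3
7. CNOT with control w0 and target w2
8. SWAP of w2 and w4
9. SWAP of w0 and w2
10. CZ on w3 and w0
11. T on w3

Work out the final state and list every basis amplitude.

The resulting statevector has amplitude I on |01000>, and 0 on every other basis state.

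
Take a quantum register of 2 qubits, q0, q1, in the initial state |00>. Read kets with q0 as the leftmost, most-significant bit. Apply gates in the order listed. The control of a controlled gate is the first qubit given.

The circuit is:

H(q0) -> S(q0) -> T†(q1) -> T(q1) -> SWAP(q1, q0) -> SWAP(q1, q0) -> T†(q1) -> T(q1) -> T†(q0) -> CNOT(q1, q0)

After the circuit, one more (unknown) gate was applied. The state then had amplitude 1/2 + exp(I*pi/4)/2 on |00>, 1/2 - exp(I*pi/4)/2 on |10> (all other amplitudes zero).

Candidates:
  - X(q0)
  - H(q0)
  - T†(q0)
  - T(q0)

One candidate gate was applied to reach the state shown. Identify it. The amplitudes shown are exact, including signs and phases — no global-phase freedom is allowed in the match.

The unique candidate consistent with the amplitudes is H(q0). Key observation: gates 3-8 undo each other exactly, leaving only the rest of the circuit to track.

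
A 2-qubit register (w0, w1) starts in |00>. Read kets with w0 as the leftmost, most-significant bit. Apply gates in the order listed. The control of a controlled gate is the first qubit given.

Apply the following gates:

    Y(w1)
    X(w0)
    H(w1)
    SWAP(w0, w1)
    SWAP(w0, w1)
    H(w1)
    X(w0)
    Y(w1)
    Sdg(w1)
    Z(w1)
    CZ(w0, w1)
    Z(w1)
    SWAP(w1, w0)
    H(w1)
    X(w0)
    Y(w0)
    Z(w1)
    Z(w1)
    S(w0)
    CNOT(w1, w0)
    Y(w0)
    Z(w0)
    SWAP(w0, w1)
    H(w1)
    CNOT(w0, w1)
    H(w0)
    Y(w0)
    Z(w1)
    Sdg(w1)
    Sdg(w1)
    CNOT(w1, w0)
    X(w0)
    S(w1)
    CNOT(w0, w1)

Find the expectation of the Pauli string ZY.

In the final state, ZY has expectation 1. Key observation: the block from step 1 through step 8 cancels to the identity and can be dropped.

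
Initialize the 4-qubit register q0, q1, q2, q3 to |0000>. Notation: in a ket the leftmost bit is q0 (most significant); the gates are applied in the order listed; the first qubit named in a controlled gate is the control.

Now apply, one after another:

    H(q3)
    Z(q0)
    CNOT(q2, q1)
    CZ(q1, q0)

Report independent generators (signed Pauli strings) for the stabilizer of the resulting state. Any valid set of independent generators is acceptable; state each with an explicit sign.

The final state is stabilized by the group generated by +IIIX, +ZIII, +IZII, +IIZI; other independent generating sets are equally valid.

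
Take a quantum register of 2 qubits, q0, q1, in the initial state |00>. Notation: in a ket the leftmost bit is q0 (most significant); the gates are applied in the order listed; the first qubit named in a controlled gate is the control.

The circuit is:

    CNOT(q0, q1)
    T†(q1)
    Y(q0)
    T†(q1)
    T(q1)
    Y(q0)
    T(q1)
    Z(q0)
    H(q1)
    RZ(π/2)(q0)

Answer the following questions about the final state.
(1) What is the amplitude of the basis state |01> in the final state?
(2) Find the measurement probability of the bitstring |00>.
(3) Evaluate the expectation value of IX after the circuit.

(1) The amplitude on |01> is -sqrt(2)*exp(3*I*pi/4)/2.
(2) The probability of measuring |00> is 1/2.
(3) The observable IX averages to 1.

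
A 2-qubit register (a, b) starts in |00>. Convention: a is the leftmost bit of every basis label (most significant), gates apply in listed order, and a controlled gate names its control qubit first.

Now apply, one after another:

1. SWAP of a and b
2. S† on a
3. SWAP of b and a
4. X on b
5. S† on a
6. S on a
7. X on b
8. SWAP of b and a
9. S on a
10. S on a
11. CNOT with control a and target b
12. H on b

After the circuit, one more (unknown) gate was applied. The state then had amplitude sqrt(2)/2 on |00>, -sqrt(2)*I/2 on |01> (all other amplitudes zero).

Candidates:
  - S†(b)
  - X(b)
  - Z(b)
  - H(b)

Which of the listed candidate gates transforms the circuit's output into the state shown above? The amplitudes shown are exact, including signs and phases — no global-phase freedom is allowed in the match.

The applied gate was S†(b). Key observation: the block from step 2 through step 9 cancels to the identity and can be dropped.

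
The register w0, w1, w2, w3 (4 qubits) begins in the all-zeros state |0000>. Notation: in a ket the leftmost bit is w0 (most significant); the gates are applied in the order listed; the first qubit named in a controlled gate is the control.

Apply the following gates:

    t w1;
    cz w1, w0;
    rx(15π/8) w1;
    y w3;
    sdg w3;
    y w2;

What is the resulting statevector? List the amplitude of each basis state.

The resulting statevector has amplitude -I*cos(pi/16) on |0011>, sin(pi/16) on |0111>, and 0 on every other basis state.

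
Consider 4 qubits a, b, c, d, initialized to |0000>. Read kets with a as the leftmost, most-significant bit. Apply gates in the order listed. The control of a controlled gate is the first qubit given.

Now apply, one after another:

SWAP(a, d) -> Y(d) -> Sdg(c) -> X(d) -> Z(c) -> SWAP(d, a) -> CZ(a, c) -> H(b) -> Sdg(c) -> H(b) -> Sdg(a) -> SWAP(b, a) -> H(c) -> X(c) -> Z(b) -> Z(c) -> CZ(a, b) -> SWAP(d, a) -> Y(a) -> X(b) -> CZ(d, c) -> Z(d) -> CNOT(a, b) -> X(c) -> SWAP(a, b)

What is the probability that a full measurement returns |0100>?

The probability of measuring |0100> is 1/2.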